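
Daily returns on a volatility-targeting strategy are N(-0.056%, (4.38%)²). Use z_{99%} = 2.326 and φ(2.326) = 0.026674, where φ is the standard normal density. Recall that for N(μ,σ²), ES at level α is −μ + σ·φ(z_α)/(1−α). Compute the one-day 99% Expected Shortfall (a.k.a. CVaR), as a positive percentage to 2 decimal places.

Tail multiplier: φ(z)/(1−α) = 0.026674 / 0.01 = 2.667.
ES = −(-0.056%) + 4.38% × 2.667 = 11.737%.

11.74%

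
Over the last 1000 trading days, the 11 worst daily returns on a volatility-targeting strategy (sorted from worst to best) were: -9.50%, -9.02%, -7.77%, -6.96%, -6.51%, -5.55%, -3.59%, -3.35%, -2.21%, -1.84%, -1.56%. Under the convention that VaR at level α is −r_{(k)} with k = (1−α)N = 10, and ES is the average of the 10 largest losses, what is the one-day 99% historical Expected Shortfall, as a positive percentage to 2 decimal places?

The 10 worst returns sum to -56.30%.
ES = −(-56.30%) / 10 = 5.63%.

5.63%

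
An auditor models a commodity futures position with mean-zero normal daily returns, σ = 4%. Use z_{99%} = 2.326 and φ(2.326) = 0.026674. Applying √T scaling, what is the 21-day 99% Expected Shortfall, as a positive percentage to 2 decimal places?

48.89%

σ_{21d} = 4% × √21 = 18.330%.
ES multiplier = φ(z)/(1−α) = 0.026674/0.01 = 2.667.
ES = 18.330% × 2.667 = 48.886%.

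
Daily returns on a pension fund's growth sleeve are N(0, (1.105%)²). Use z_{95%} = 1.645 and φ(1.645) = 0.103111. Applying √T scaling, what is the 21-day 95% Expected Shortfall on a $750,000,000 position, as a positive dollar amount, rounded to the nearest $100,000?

$78,300,000

σ_{21d} = 1.105% × √21 = 5.064%.
ES multiplier = φ(z)/(1−α) = 0.103111/0.05 = 2.062.
ES = 5.064% × 2.062 = 10.442%; on $750,000,000: $78,315,000.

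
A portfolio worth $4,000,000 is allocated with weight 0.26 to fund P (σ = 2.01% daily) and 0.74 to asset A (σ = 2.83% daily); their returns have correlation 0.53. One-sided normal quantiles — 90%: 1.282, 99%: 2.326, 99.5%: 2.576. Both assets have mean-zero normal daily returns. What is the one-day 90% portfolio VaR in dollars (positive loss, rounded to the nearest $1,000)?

$124,000

σ_p² = 0.26²·2.01² + 0.74²·2.83² + 2·0.53·0.26·0.74·2.01·2.83 = 5.8189 (%²).
σ_p = √5.8189 = 2.412%.
VaR = 1.282 × 2.412% = 3.092%; on $4,000,000 that is $123,680.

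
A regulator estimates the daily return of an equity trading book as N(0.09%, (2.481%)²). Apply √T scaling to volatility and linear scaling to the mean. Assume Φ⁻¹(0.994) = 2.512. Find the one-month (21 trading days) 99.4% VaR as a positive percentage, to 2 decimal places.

26.67%

σ_{21d} = 2.481% × √21 = 11.369%; μ_{21d} = 21 × 0.09% = 1.890%.
VaR = −(1.890%) + 2.512 × 11.369% = 26.669%.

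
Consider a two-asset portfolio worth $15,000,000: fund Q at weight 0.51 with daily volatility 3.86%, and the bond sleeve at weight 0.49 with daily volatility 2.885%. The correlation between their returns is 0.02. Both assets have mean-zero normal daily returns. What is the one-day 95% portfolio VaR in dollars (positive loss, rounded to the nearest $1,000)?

σ_p² = 0.51²·3.86² + 0.49²·2.885² + 2·0.02·0.51·0.49·3.86·2.885 = 5.9851 (%²).
σ_p = √5.9851 = 2.446%.
At 95%, z = 1.645.
VaR = 1.645 × 2.446% = 4.024%; on $15,000,000 that is $603,600.

$604,000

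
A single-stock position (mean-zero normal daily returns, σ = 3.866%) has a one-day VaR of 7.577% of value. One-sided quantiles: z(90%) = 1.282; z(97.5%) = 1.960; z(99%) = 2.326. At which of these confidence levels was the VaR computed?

97.5%

Implied z = VaR/σ = 7.577 / 3.866 = 1.960.
This matches z(97.5%) = 1.960.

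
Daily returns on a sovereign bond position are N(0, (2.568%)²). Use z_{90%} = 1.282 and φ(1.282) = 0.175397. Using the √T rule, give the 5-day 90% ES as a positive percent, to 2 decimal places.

10.07%

σ_{5d} = 2.568% × √5 = 5.742%.
ES multiplier = φ(z)/(1−α) = 0.175397/0.1 = 1.754.
ES = 5.742% × 1.754 = 10.071%.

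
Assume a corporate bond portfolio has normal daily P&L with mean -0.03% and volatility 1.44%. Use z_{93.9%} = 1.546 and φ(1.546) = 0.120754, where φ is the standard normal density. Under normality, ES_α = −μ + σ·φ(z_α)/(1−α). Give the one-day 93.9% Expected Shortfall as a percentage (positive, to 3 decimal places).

Tail multiplier: φ(z)/(1−α) = 0.120754 / 0.061 = 1.980.
ES = −(-0.03%) + 1.44% × 1.980 = 2.881%.

2.881%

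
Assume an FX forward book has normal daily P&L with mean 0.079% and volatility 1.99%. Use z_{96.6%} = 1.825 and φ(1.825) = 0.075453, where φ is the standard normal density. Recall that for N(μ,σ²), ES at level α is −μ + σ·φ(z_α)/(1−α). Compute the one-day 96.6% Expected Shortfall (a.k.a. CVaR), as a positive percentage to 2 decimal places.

Tail multiplier: φ(z)/(1−α) = 0.075453 / 0.034 = 2.219.
ES = −(0.079%) + 1.99% × 2.219 = 4.337%.

4.34%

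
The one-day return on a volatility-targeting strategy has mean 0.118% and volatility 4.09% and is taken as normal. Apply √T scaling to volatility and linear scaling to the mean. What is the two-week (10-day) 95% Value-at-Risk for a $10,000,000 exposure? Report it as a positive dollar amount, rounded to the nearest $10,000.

$2,010,000

At 95%, z = 1.645.
σ_{10d} = 4.09% × √10 = 12.934%; μ_{10d} = 10 × 0.118% = 1.180%.
VaR = −(1.180%) + 1.645 × 12.934% = 20.096%.
On $10,000,000: 0.20096 × $10,000,000 = $2,009,600.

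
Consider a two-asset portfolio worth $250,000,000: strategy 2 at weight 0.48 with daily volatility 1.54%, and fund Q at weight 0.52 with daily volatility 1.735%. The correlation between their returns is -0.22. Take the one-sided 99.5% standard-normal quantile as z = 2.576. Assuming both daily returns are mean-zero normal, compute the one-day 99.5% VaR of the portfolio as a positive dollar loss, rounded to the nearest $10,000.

σ_p² = 0.48²·1.54² + 0.52²·1.735² + 2·-0.22·0.48·0.52·1.54·1.735 = 1.0669 (%²).
σ_p = √1.0669 = 1.033%.
VaR = 2.576 × 1.033% = 2.661%; on $250,000,000 that is $6,652,500.

$6,650,000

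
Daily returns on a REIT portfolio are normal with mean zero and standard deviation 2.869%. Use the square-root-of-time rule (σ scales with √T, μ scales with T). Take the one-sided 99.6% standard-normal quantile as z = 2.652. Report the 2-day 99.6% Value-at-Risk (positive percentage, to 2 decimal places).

10.76%

σ_{2d} = 2.869% × √2 = 4.057%.
VaR = 2.652 × 4.057% = 10.759%.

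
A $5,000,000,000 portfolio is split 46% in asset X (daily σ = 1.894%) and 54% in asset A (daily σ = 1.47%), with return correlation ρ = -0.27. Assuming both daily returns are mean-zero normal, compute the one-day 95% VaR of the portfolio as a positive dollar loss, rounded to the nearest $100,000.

$82,900,000

σ_p² = 0.46²·1.894² + 0.54²·1.47² + 2·-0.27·0.46·0.54·1.894·1.47 = 1.0157 (%²).
σ_p = √1.0157 = 1.008%.
At 95%, z = 1.645.
VaR = 1.645 × 1.008% = 1.658%; on $5,000,000,000 that is $82,900,000.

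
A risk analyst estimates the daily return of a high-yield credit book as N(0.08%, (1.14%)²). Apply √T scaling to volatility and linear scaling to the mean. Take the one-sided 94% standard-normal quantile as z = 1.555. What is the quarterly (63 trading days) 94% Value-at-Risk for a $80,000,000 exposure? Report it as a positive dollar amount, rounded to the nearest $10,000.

$7,220,000

σ_{63d} = 1.14% × √63 = 9.048%; μ_{63d} = 63 × 0.08% = 5.040%.
VaR = −(5.040%) + 1.555 × 9.048% = 9.030%.
On $80,000,000: 0.09030 × $80,000,000 = $7,224,000.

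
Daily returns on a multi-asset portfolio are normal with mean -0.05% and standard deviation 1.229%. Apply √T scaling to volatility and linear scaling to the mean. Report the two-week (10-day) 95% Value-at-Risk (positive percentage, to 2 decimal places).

6.89%

At 95%, z = 1.645.
σ_{10d} = 1.229% × √10 = 3.886%; μ_{10d} = 10 × -0.05% = -0.500%.
VaR = −(-0.500%) + 1.645 × 3.886% = 6.892%.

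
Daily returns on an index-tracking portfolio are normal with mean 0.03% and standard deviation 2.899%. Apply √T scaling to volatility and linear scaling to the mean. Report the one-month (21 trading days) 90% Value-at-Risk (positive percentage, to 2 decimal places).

16.40%

At 90%, z = 1.282.
σ_{21d} = 2.899% × √21 = 13.285%; μ_{21d} = 21 × 0.03% = 0.630%.
VaR = −(0.630%) + 1.282 × 13.285% = 16.401%.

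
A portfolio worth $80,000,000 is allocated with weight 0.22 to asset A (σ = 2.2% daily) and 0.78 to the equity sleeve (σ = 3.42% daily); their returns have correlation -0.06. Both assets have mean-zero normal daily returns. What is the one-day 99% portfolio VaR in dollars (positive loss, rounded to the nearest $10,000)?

$4,990,000

σ_p² = 0.22²·2.2² + 0.78²·3.42² + 2·-0.06·0.22·0.78·2.2·3.42 = 7.1954 (%²).
σ_p = √7.1954 = 2.682%.
At 99%, z = 2.326.
VaR = 2.326 × 2.682% = 6.238%; on $80,000,000 that is $4,990,400.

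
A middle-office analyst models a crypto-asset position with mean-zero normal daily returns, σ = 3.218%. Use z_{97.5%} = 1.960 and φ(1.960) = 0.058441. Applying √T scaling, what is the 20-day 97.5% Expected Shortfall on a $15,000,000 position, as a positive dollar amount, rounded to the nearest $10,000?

$5,050,000

σ_{20d} = 3.218% × √20 = 14.391%.
ES multiplier = φ(z)/(1−α) = 0.058441/0.025 = 2.338.
ES = 14.391% × 2.338 = 33.646%; on $15,000,000: $5,046,900.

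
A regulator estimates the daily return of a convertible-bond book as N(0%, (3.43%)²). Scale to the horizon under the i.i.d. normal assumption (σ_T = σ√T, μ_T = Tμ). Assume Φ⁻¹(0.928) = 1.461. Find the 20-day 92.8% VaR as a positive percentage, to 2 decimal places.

22.41%

σ_{20d} = 3.43% × √20 = 15.339%.
VaR = 1.461 × 15.339% = 22.410%.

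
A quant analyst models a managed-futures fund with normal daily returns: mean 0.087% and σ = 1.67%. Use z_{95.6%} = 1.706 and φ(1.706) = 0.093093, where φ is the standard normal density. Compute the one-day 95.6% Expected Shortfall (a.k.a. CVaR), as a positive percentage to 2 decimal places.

3.45%

Tail multiplier: φ(z)/(1−α) = 0.093093 / 0.044 = 2.116.
ES = −(0.087%) + 1.67% × 2.116 = 3.447%.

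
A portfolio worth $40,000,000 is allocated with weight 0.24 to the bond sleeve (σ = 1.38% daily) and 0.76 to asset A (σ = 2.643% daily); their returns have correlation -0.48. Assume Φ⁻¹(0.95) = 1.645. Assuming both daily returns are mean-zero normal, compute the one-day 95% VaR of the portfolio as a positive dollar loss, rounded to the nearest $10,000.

σ_p² = 0.24²·1.38² + 0.76²·2.643² + 2·-0.48·0.24·0.76·1.38·2.643 = 3.5058 (%²).
σ_p = √3.5058 = 1.872%.
VaR = 1.645 × 1.872% = 3.079%; on $40,000,000 that is $1,231,600.

$1,230,000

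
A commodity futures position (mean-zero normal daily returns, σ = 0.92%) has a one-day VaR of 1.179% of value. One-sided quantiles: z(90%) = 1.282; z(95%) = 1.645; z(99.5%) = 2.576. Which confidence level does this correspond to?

90%

Implied z = VaR/σ = 1.179 / 0.92 = 1.282.
This matches z(90%) = 1.282.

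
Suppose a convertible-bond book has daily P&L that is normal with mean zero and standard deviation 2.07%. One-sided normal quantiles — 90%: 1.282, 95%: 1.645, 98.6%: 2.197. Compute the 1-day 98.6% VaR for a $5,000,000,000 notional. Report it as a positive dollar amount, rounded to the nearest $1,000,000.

$227,000,000

VaR = z·σ = 2.197 × 2.07% = 4.548%.
On $5,000,000,000: 0.04548 × $5,000,000,000 = $227,400,000.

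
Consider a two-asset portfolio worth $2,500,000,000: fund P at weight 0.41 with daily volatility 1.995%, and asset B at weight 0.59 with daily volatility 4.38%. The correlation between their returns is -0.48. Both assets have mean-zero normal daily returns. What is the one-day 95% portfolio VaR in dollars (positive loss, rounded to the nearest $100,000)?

σ_p² = 0.41²·1.995² + 0.59²·4.38² + 2·-0.48·0.41·0.59·1.995·4.38 = 5.3179 (%²).
σ_p = √5.3179 = 2.306%.
At 95%, z = 1.645.
VaR = 1.645 × 2.306% = 3.793%; on $2,500,000,000 that is $94,825,000.

$94,800,000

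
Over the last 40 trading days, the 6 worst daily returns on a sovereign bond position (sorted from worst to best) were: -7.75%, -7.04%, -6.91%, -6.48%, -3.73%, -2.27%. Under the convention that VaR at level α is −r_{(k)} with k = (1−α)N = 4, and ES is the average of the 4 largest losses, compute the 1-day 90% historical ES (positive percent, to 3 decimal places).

The 4 worst returns sum to -28.18%.
ES = −(-28.18%) / 4 = 7.045%.

7.045%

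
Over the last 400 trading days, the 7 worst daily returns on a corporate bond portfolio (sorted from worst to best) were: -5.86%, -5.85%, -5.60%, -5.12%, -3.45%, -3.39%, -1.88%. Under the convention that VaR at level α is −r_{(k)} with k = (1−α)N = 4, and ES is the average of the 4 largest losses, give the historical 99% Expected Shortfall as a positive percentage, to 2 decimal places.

The 4 worst returns sum to -22.43%.
ES = −(-22.43%) / 4 = 5.6075% ≈ 5.61%.

5.61%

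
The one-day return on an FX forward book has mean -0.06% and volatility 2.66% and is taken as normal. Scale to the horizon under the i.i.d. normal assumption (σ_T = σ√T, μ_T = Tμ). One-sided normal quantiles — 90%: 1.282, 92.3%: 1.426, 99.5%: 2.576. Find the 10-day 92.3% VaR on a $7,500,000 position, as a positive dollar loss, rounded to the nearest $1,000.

$945,000

σ_{10d} = 2.66% × √10 = 8.412%; μ_{10d} = 10 × -0.06% = -0.600%.
VaR = −(-0.600%) + 1.426 × 8.412% = 12.596%.
On $7,500,000: 0.12596 × $7,500,000 = $944,700.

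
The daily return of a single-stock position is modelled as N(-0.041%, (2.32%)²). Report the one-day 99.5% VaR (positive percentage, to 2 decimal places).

6.02%

At 99.5% one-sided, z = 2.576.
VaR = −μ + z·σ = −(-0.041%) + 2.576 × 2.32% = 6.017%.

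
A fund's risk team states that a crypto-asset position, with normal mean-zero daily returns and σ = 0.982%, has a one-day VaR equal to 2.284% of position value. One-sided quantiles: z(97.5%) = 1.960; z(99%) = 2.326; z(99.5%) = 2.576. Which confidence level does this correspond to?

Implied z = VaR/σ = 2.284 / 0.982 = 2.326.
This matches z(99%) = 2.326.

99%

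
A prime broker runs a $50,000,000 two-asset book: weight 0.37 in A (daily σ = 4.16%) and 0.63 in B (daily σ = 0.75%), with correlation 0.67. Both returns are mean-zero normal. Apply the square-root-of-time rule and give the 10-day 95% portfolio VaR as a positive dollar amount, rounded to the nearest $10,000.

σ_p = √(0.37²·4.16² + 0.63²·0.75² + 2·0.67·0.37·0.63·4.16·0.75) = 1.889%.
σ_{10d} = 1.889% × √10 = 5.974%.
z(95%) = 1.645.
VaR = 1.645 × 5.974% = 9.827%; on $50,000,000 that is $4,913,500.

$4,910,000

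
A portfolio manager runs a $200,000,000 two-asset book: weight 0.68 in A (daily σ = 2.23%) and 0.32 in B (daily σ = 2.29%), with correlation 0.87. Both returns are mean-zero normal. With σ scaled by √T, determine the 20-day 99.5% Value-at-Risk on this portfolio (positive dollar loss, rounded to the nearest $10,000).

$50,320,000

σ_p = √(0.68²·2.23² + 0.32²·2.29² + 2·0.87·0.68·0.32·2.23·2.29) = 2.184%.
σ_{20d} = 2.184% × √20 = 9.767%.
z(99.5%) = 2.576.
VaR = 2.576 × 9.767% = 25.160%; on $200,000,000 that is $50,320,000.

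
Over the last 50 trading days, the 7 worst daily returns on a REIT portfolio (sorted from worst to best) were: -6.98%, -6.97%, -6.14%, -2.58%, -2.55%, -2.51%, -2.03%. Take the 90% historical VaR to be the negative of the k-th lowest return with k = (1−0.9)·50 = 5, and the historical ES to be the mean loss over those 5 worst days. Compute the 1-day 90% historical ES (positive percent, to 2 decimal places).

5.04%

The 5 worst returns sum to -25.22%.
ES = −(-25.22%) / 5 = 5.044% ≈ 5.04%.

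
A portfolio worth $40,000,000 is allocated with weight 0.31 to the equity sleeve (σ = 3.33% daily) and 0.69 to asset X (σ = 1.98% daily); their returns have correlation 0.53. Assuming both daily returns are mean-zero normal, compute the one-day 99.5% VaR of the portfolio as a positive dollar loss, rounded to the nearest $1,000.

σ_p² = 0.31²·3.33² + 0.69²·1.98² + 2·0.53·0.31·0.69·3.33·1.98 = 4.4271 (%²).
σ_p = √4.4271 = 2.104%.
At 99.5%, z = 2.576.
VaR = 2.576 × 2.104% = 5.420%; on $40,000,000 that is $2,168,000.

$2,168,000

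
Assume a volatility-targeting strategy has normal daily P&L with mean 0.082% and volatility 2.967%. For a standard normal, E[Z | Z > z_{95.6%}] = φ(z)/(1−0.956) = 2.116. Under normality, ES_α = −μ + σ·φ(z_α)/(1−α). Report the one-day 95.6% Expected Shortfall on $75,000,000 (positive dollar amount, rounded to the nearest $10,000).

ES = −(0.082%) + 2.967% × 2.116 = 6.196%.
On $75,000,000: 0.06196 × $75,000,000 = $4,647,000.

$4,650,000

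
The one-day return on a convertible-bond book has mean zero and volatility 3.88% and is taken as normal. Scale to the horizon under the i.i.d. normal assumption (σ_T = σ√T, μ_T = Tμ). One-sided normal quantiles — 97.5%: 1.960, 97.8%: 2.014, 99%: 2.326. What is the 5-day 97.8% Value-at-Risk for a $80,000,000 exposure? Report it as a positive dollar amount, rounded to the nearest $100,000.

σ_{5d} = 3.88% × √5 = 8.676%.
VaR = 2.014 × 8.676% = 17.473%.
On $80,000,000: 0.17473 × $80,000,000 = $13,978,400.

$14,000,000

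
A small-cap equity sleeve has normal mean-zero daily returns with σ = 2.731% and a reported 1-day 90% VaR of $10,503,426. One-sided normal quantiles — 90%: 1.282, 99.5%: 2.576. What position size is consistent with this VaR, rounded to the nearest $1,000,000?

$300,000,000

VaR as a fraction of value: z·σ = 1.282 × 2.731% = 3.50114%.
Position = $10,503,426 / 0.0350114 = $300,000,000.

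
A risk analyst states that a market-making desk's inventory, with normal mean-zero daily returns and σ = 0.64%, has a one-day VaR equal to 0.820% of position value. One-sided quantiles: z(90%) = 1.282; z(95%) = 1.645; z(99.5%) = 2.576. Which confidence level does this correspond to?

Implied z = VaR/σ = 0.820 / 0.64 = 1.281.
This matches z(90%) = 1.282.

90%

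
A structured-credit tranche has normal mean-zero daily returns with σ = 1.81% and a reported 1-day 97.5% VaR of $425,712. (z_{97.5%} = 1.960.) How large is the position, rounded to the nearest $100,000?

$12,000,000

VaR as a fraction of value: z·σ = 1.960 × 1.81% = 3.5476%.
Position = $425,712 / 0.035476 = $12,000,000.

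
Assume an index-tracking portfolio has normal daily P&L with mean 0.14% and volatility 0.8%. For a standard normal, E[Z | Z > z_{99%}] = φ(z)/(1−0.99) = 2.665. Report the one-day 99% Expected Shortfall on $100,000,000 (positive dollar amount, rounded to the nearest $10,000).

$1,990,000

ES = −(0.14%) + 0.8% × 2.665 = 1.992%.
On $100,000,000: 0.01992 × $100,000,000 = $1,992,000.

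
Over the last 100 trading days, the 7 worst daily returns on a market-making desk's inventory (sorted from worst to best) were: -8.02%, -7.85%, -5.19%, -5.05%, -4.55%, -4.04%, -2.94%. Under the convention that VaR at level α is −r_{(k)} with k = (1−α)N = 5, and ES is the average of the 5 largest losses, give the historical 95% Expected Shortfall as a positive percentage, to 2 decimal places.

6.13%

The 5 worst returns sum to -30.66%.
ES = −(-30.66%) / 5 = 6.132% ≈ 6.13%.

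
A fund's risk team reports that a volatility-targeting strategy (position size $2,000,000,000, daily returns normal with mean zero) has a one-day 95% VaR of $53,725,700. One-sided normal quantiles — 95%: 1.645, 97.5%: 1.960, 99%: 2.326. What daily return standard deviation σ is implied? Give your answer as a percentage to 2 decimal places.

VaR as a fraction: $53,725,700 / $2,000,000,000 = 2.686%.
σ = VaR / z = 2.686% / 1.645 = 1.633%.

1.63%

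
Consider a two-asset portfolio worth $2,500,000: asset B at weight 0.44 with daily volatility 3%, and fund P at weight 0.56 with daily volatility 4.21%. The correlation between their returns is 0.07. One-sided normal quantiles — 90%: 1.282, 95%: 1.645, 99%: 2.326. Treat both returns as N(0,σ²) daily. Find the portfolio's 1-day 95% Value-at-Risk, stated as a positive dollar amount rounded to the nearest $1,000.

$114,000

σ_p² = 0.44²·3² + 0.56²·4.21² + 2·0.07·0.44·0.56·3·4.21 = 7.7364 (%²).
σ_p = √7.7364 = 2.781%.
VaR = 1.645 × 2.781% = 4.575%; on $2,500,000 that is $114,375.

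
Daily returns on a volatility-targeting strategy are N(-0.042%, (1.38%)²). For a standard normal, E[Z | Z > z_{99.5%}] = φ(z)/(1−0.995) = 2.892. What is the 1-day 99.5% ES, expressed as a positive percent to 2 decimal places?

ES = −(-0.042%) + 1.38% × 2.892 = 4.033%.

4.03%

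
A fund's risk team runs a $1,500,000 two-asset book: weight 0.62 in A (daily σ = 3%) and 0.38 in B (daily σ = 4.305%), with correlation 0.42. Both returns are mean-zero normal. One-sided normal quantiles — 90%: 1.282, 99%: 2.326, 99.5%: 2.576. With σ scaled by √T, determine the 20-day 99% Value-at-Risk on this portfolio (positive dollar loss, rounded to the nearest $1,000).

σ_p = √(0.62²·3² + 0.38²·4.305² + 2·0.42·0.62·0.38·3·4.305) = 2.948%.
σ_{20d} = 2.948% × √20 = 13.184%.
VaR = 2.326 × 13.184% = 30.666%; on $1,500,000 that is $459,990.

$460,000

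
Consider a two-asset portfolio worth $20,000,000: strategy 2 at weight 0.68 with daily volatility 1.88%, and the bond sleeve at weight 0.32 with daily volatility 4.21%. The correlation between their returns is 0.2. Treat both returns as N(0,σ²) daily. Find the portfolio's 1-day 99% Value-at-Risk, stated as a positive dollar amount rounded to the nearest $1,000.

σ_p² = 0.68²·1.88² + 0.32²·4.21² + 2·0.2·0.68·0.32·1.88·4.21 = 4.1382 (%²).
σ_p = √4.1382 = 2.034%.
At 99%, z = 2.326.
VaR = 2.326 × 2.034% = 4.731%; on $20,000,000 that is $946,200.

$946,000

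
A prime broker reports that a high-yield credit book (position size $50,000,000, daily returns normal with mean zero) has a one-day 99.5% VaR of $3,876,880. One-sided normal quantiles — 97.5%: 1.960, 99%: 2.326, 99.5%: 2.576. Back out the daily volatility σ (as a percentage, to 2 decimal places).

3.01%

VaR as a fraction: $3,876,880 / $50,000,000 = 7.754%.
σ = VaR / z = 7.754% / 2.576 = 3.010%.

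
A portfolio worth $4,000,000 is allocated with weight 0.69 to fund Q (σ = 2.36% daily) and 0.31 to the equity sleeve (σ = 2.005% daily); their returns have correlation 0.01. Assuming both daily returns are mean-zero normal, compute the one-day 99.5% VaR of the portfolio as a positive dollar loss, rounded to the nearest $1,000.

$180,000

σ_p² = 0.69²·2.36² + 0.31²·2.005² + 2·0.01·0.69·0.31·2.36·2.005 = 3.0583 (%²).
σ_p = √3.0583 = 1.749%.
At 99.5%, z = 2.576.
VaR = 2.576 × 1.749% = 4.505%; on $4,000,000 that is $180,200.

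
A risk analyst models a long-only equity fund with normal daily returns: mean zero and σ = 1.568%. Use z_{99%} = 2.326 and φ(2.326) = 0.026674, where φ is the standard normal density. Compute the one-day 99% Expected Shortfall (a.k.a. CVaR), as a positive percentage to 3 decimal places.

4.182%

Tail multiplier: φ(z)/(1−α) = 0.026674 / 0.01 = 2.667.
ES = 1.568% × 2.667 = 4.182%.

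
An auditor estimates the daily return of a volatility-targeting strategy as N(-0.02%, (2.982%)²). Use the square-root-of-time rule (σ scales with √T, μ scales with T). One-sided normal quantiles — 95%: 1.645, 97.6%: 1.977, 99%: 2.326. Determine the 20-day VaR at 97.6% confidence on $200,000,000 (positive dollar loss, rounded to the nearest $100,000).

$53,500,000

σ_{20d} = 2.982% × √20 = 13.336%; μ_{20d} = 20 × -0.02% = -0.400%.
VaR = −(-0.400%) + 1.977 × 13.336% = 26.765%.
On $200,000,000: 0.26765 × $200,000,000 = $53,530,000.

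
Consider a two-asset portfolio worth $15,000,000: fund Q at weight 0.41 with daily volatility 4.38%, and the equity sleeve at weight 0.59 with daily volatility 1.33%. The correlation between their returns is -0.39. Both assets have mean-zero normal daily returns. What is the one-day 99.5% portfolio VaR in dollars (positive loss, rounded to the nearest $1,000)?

σ_p² = 0.41²·4.38² + 0.59²·1.33² + 2·-0.39·0.41·0.59·4.38·1.33 = 2.7415 (%²).
σ_p = √2.7415 = 1.656%.
At 99.5%, z = 2.576.
VaR = 2.576 × 1.656% = 4.266%; on $15,000,000 that is $639,900.

$640,000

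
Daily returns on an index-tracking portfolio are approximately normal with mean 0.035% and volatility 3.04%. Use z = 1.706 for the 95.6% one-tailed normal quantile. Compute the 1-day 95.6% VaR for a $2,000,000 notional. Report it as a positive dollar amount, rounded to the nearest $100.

VaR = −μ + z·σ = −(0.035%) + 1.706 × 3.04% = 5.151%.
On $2,000,000: 0.05151 × $2,000,000 = $103,020.

$103,000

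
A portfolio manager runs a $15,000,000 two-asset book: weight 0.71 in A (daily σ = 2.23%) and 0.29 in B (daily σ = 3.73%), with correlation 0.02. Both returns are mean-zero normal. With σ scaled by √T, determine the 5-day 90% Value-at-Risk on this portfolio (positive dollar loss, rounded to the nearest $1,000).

σ_p = √(0.71²·2.23² + 0.29²·3.73² + 2·0.02·0.71·0.29·2.23·3.73) = 1.935%.
σ_{5d} = 1.935% × √5 = 4.327%.
z(90%) = 1.282.
VaR = 1.282 × 4.327% = 5.547%; on $15,000,000 that is $832,050.

$832,000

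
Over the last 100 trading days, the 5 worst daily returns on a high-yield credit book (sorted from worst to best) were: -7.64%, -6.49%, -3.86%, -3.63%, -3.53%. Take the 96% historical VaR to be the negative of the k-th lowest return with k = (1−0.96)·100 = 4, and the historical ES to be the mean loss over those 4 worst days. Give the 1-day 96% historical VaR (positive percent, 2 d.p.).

3.63%

k = 4; the 4th lowest return is -3.63%, so VaR = 3.63%.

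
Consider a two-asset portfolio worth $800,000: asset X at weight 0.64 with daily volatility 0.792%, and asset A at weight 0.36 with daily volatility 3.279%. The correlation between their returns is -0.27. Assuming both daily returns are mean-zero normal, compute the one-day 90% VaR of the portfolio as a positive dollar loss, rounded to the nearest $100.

σ_p² = 0.64²·0.792² + 0.36²·3.279² + 2·-0.27·0.64·0.36·0.792·3.279 = 1.3273 (%²).
σ_p = √1.3273 = 1.152%.
At 90%, z = 1.282.
VaR = 1.282 × 1.152% = 1.477%; on $800,000 that is $11,816.

$11,800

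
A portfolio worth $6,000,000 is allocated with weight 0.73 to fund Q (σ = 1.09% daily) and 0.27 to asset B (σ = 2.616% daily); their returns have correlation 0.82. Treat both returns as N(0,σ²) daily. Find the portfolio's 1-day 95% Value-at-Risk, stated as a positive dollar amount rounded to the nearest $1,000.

$141,000

σ_p² = 0.73²·1.09² + 0.27²·2.616² + 2·0.82·0.73·0.27·1.09·2.616 = 2.0537 (%²).
σ_p = √2.0537 = 1.433%.
At 95%, z = 1.645.
VaR = 1.645 × 1.433% = 2.357%; on $6,000,000 that is $141,420.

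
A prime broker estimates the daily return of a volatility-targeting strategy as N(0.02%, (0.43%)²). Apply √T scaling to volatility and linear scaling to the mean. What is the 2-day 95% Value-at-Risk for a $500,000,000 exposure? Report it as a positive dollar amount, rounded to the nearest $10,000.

At 95%, z = 1.645.
σ_{2d} = 0.43% × √2 = 0.608%; μ_{2d} = 2 × 0.02% = 0.040%.
VaR = −(0.040%) + 1.645 × 0.608% = 0.960%.
On $500,000,000: 0.00960 × $500,000,000 = $4,800,000.

$4,800,000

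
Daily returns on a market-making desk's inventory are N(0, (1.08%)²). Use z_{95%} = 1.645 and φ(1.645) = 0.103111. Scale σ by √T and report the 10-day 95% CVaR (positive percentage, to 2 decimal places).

7.04%

σ_{10d} = 1.08% × √10 = 3.415%.
ES multiplier = φ(z)/(1−α) = 0.103111/0.05 = 2.062.
ES = 3.415% × 2.062 = 7.042%.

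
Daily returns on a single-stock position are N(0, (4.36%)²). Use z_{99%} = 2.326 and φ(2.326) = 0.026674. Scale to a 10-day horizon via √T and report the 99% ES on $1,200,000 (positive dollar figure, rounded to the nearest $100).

σ_{10d} = 4.36% × √10 = 13.788%.
ES multiplier = φ(z)/(1−α) = 0.026674/0.01 = 2.667.
ES = 13.788% × 2.667 = 36.773%; on $1,200,000: $441,276.

$441,300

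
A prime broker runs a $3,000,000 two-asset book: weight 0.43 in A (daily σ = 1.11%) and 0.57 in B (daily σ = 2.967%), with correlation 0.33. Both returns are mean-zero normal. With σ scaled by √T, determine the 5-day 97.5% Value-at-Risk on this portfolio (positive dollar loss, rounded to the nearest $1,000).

$250,000

σ_p = √(0.43²·1.11² + 0.57²·2.967² + 2·0.33·0.43·0.57·1.11·2.967) = 1.903%.
σ_{5d} = 1.903% × √5 = 4.255%.
z(97.5%) = 1.960.
VaR = 1.960 × 4.255% = 8.340%; on $3,000,000 that is $250,200.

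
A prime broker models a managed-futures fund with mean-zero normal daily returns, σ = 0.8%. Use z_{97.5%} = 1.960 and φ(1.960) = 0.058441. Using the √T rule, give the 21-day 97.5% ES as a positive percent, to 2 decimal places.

σ_{21d} = 0.8% × √21 = 3.666%.
ES multiplier = φ(z)/(1−α) = 0.058441/0.025 = 2.338.
ES = 3.666% × 2.338 = 8.571%.

8.57%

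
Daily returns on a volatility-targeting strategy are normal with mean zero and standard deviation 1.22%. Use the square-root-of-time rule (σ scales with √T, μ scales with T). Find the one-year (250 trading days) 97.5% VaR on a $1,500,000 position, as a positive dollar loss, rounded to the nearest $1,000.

$567,000

At 97.5%, z = 1.960.
σ_{250d} = 1.22% × √250 = 19.290%.
VaR = 1.960 × 19.290% = 37.808%.
On $1,500,000: 0.37808 × $1,500,000 = $567,120.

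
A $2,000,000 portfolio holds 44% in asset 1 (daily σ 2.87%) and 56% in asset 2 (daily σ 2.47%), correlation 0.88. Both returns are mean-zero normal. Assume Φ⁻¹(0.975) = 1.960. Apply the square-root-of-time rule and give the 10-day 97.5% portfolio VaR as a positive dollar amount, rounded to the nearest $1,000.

σ_p = √(0.44²·2.87² + 0.56²·2.47² + 2·0.88·0.44·0.56·2.87·2.47) = 2.566%.
σ_{10d} = 2.566% × √10 = 8.114%.
VaR = 1.960 × 8.114% = 15.903%; on $2,000,000 that is $318,060.

$318,000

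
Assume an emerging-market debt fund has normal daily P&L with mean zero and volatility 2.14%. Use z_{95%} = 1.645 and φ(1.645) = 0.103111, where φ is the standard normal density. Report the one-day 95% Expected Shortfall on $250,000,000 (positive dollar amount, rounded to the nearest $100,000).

Tail multiplier: φ(z)/(1−α) = 0.103111 / 0.05 = 2.062.
ES = 2.14% × 2.062 = 4.413%.
On $250,000,000: 0.04413 × $250,000,000 = $11,032,500.

$11,000,000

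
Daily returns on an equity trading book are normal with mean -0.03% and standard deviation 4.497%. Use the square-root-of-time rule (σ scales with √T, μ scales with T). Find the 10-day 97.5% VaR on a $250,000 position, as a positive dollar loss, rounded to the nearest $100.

At 97.5%, z = 1.960.
σ_{10d} = 4.497% × √10 = 14.221%; μ_{10d} = 10 × -0.03% = -0.300%.
VaR = −(-0.300%) + 1.960 × 14.221% = 28.173%.
On $250,000: 0.28173 × $250,000 = $70,432.

$70,400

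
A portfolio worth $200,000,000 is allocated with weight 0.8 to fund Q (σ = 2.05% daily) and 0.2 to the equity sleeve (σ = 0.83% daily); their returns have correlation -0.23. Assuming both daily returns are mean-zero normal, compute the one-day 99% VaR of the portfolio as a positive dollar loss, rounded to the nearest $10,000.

σ_p² = 0.8²·2.05² + 0.2²·0.83² + 2·-0.23·0.8·0.2·2.05·0.83 = 2.5919 (%²).
σ_p = √2.5919 = 1.610%.
At 99%, z = 2.326.
VaR = 2.326 × 1.610% = 3.745%; on $200,000,000 that is $7,490,000.

$7,490,000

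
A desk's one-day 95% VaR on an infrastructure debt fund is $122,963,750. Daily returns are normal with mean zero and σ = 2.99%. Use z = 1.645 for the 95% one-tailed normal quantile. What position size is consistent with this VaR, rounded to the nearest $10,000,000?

VaR as a fraction of value: z·σ = 1.645 × 2.99% = 4.91855%.
Position = $122,963,750 / 0.0491855 = $2,500,000,000.

$2,500,000,000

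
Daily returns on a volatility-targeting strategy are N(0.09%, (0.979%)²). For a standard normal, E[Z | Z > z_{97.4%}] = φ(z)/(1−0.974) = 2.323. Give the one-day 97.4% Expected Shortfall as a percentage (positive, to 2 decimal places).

2.18%

ES = −(0.09%) + 0.979% × 2.323 = 2.184%.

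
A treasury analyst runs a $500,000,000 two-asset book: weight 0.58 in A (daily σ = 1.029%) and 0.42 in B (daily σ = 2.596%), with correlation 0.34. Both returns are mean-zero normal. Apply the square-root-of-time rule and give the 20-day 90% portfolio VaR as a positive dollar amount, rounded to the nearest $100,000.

σ_p = √(0.58²·1.029² + 0.42²·2.596² + 2·0.34·0.58·0.42·1.029·2.596) = 1.410%.
σ_{20d} = 1.410% × √20 = 6.306%.
z(90%) = 1.282.
VaR = 1.282 × 6.306% = 8.084%; on $500,000,000 that is $40,420,000.

$40,400,000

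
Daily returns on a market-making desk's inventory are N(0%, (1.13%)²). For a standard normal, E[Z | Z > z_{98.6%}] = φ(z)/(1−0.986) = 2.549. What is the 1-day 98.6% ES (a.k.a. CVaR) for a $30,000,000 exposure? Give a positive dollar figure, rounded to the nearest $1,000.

$864,000

ES = 1.13% × 2.549 = 2.880%.
On $30,000,000: 0.02880 × $30,000,000 = $864,000.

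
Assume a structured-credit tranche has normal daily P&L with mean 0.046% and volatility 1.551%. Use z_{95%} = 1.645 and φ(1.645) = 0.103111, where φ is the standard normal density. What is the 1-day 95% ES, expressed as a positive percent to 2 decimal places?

3.15%

Tail multiplier: φ(z)/(1−α) = 0.103111 / 0.05 = 2.062.
ES = −(0.046%) + 1.551% × 2.062 = 3.152%.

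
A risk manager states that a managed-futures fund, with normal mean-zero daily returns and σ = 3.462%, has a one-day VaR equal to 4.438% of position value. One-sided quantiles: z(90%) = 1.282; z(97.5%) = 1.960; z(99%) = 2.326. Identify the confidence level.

90%

Implied z = VaR/σ = 4.438 / 3.462 = 1.282.
This matches z(90%) = 1.282.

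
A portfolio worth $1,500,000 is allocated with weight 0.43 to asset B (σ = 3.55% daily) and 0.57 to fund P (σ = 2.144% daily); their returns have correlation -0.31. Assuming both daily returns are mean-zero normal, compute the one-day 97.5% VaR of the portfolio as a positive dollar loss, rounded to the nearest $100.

σ_p² = 0.43²·3.55² + 0.57²·2.144² + 2·-0.31·0.43·0.57·3.55·2.144 = 2.6671 (%²).
σ_p = √2.6671 = 1.633%.
At 97.5%, z = 1.960.
VaR = 1.960 × 1.633% = 3.201%; on $1,500,000 that is $48,015.

$48,000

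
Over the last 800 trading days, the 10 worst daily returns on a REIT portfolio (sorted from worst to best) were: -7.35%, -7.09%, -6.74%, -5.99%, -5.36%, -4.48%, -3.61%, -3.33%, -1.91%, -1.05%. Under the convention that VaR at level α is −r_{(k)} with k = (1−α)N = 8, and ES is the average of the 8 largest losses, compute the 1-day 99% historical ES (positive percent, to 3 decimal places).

5.494%

The 8 worst returns sum to -43.95%.
ES = −(-43.95%) / 8 = 5.49375% ≈ 5.494%.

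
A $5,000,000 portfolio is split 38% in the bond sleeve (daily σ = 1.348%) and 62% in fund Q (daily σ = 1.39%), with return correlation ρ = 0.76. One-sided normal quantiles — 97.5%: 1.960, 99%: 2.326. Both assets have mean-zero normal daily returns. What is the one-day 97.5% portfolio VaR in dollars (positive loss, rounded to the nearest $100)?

σ_p² = 0.38²·1.348² + 0.62²·1.39² + 2·0.76·0.38·0.62·1.348·1.39 = 1.6761 (%²).
σ_p = √1.6761 = 1.295%.
VaR = 1.960 × 1.295% = 2.538%; on $5,000,000 that is $126,900.

$126,900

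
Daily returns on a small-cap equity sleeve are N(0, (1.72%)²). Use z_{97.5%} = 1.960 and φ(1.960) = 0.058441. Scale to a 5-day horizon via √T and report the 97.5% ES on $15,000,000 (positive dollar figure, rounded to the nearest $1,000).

$1,349,000

σ_{5d} = 1.72% × √5 = 3.846%.
ES multiplier = φ(z)/(1−α) = 0.058441/0.025 = 2.338.
ES = 3.846% × 2.338 = 8.992%; on $15,000,000: $1,348,800.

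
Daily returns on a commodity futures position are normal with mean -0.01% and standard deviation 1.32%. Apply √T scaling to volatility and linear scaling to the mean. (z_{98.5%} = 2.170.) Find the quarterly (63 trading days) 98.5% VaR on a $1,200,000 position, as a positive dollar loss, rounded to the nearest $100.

$280,400

σ_{63d} = 1.32% × √63 = 10.477%; μ_{63d} = 63 × -0.01% = -0.630%.
VaR = −(-0.630%) + 2.170 × 10.477% = 23.365%.
On $1,200,000: 0.23365 × $1,200,000 = $280,380.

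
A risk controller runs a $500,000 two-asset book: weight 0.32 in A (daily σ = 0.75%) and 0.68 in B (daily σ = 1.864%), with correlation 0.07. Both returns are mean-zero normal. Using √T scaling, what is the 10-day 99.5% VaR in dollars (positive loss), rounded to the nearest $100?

$53,200

σ_p = √(0.32²·0.75² + 0.68²·1.864² + 2·0.07·0.32·0.68·0.75·1.864) = 1.306%.
σ_{10d} = 1.306% × √10 = 4.130%.
z(99.5%) = 2.576.
VaR = 2.576 × 4.130% = 10.639%; on $500,000 that is $53,195.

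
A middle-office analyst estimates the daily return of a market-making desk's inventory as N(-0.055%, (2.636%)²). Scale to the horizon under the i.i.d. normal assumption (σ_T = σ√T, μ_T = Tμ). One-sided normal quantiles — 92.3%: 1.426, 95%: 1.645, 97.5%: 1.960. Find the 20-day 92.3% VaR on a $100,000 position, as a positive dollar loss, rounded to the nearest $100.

$17,900

σ_{20d} = 2.636% × √20 = 11.789%; μ_{20d} = 20 × -0.055% = -1.100%.
VaR = −(-1.100%) + 1.426 × 11.789% = 17.911%.
On $100,000: 0.17911 × $100,000 = $17,911.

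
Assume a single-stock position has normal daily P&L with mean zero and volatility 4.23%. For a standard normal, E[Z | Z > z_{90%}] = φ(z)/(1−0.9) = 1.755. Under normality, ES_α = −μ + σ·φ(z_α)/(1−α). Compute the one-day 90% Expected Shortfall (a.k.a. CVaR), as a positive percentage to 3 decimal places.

ES = 4.23% × 1.755 = 7.424%.

7.424%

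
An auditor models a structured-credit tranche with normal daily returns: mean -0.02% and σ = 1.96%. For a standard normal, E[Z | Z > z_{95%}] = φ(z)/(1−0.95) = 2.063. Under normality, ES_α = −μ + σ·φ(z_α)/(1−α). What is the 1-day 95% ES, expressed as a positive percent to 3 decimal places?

ES = −(-0.02%) + 1.96% × 2.063 = 4.063%.

4.063%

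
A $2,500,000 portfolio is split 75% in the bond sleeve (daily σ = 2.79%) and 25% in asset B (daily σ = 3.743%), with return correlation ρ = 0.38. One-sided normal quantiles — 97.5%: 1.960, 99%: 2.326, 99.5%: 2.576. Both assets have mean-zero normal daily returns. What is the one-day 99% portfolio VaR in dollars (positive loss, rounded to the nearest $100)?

σ_p² = 0.75²·2.79² + 0.25²·3.743² + 2·0.38·0.75·0.25·2.79·3.743 = 6.7423 (%²).
σ_p = √6.7423 = 2.597%.
VaR = 2.326 × 2.597% = 6.041%; on $2,500,000 that is $151,025.

$151,000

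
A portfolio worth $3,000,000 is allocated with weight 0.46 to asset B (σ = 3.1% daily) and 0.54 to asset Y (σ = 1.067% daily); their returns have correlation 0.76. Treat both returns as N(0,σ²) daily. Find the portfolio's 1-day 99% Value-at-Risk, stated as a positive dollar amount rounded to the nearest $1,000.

σ_p² = 0.46²·3.1² + 0.54²·1.067² + 2·0.76·0.46·0.54·3.1·1.067 = 3.6143 (%²).
σ_p = √3.6143 = 1.901%.
At 99%, z = 2.326.
VaR = 2.326 × 1.901% = 4.422%; on $3,000,000 that is $132,660.

$133,000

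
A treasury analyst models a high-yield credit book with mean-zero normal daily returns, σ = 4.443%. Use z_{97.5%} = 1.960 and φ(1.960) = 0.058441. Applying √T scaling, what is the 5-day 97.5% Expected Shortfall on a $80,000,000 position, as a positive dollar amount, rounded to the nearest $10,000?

$18,580,000

σ_{5d} = 4.443% × √5 = 9.935%.
ES multiplier = φ(z)/(1−α) = 0.058441/0.025 = 2.338.
ES = 9.935% × 2.338 = 23.228%; on $80,000,000: $18,582,400.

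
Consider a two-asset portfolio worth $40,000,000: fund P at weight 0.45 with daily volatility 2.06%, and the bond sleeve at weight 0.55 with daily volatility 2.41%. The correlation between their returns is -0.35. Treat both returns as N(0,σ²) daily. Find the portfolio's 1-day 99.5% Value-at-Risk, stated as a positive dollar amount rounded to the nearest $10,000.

σ_p² = 0.45²·2.06² + 0.55²·2.41² + 2·-0.35·0.45·0.55·2.06·2.41 = 1.7562 (%²).
σ_p = √1.7562 = 1.325%.
At 99.5%, z = 2.576.
VaR = 2.576 × 1.325% = 3.413%; on $40,000,000 that is $1,365,200.

$1,370,000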